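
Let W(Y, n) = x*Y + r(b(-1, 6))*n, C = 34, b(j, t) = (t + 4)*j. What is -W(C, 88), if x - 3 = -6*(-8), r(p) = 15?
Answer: -3054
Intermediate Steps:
b(j, t) = j*(4 + t) (b(j, t) = (4 + t)*j = j*(4 + t))
x = 51 (x = 3 - 6*(-8) = 3 + 48 = 51)
W(Y, n) = 15*n + 51*Y (W(Y, n) = 51*Y + 15*n = 15*n + 51*Y)
-W(C, 88) = -(15*88 + 51*34) = -(1320 + 1734) = -1*3054 = -3054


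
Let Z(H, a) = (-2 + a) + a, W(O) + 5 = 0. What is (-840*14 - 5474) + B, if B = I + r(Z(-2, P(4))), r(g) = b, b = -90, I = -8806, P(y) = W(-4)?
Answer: -26130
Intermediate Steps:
W(O) = -5 (W(O) = -5 + 0 = -5)
P(y) = -5
Z(H, a) = -2 + 2*a
r(g) = -90
B = -8896 (B = -8806 - 90 = -8896)
(-840*14 - 5474) + B = (-840*14 - 5474) - 8896 = (-11760 - 5474) - 8896 = -17234 - 8896 = -26130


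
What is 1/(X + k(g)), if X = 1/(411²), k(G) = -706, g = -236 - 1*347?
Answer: -168921/119258225 ≈ -0.0014164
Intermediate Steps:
g = -583 (g = -236 - 347 = -583)
X = 1/168921 ≈ 5.9199e-6
1/(X + k(g)) = 1/(1/168921 - 706) = 1/(-119258225/168921) = -168921/119258225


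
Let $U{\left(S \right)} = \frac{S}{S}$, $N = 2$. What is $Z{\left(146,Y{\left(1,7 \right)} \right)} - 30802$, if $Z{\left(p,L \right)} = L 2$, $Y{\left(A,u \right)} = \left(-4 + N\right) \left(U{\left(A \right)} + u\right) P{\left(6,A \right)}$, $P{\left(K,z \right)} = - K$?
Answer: $-30610$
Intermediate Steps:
$U{\left(S \right)} = 1$
$Y{\left(A,u \right)} = 12 + 12 u$ ($Y{\left(A,u \right)} = \left(-4 + 2\right) \left(1 + u\right) \left(\left(-1\right) 6\right) = - 2 \left(1 + u\right) \left(-6\right) = - 2 \left(-6 - 6 u\right) = 12 + 12 u$)
$Z{\left(p,L \right)} = 2 L$
$Z{\left(146,Y{\left(1,7 \right)} \right)} - 30802 = 2 \left(12 + 12 \cdot 7\right) - 30802 = 2 \left(12 + 84\right) - 30802 = 2 \cdot 96 - 30802 = 192 - 30802 = -30610$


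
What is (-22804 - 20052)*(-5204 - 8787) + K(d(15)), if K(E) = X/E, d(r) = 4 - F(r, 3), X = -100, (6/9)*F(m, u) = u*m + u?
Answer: 10193171057/17 ≈ 5.9960e+8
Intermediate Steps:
F(m, u) = 3*u/2 + 3*m*u/2 (F(m, u) = 3*(u*m + u)/2 = 3*(m*u + u)/2 = 3*(u + m*u)/2 = 3*u/2 + 3*m*u/2)
d(r) = -½ - 9*r/2 (d(r) = 4 - 3*3*(1 + r)/2 = 4 - (9/2 + 9*r/2) = 4 + (-9/2 - 9*r/2) = -½ - 9*r/2)
K(E) = -100/E
(-22804 - 20052)*(-5204 - 8787) + K(d(15)) = (-22804 - 20052)*(-5204 - 8787) - 100/(-½ - 9/2*15) = -42856*(-13991) - 100/(-½ - 135/2) = 599598296 - 100/(-68) = 599598296 - 100*(-1/68) = 599598296 + 25/17 = 10193171057/17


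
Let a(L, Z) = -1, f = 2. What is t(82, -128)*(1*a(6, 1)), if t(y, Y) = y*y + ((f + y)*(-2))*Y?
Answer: -28228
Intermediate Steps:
t(y, Y) = y² + Y*(-4 - 2*y) (t(y, Y) = y*y + ((2 + y)*(-2))*Y = y² + (-4 - 2*y)*Y = y² + Y*(-4 - 2*y))
t(82, -128)*(1*a(6, 1)) = (82² - 4*(-128) - 2*(-128)*82)*(1*(-1)) = (6724 + 512 + 20992)*(-1) = 28228*(-1) = -28228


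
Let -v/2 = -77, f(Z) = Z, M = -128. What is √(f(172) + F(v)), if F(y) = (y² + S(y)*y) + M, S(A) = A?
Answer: 2*√11869 ≈ 217.89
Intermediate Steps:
v = 154 (v = -2*(-77) = 154)
F(y) = -128 + 2*y² (F(y) = (y² + y*y) - 128 = (y² + y²) - 128 = 2*y² - 128 = -128 + 2*y²)
√(f(172) + F(v)) = √(172 + (-128 + 2*154²)) = √(172 + (-128 + 2*23716)) = √(172 + (-128 + 47432)) = √(172 + 47304) = √47476 = 2*√11869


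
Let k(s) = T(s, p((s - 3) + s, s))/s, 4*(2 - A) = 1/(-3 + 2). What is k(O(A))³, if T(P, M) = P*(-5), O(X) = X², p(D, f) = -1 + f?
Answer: -125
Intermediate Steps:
A = 9/4 (A = 2 - 1/(4*(-3 + 2)) = 2 - ¼/(-1) = 2 - ¼*(-1) = 2 + ¼ = 9/4 ≈ 2.2500)
T(P, M) = -5*P
k(s) = -5 (k(s) = (-5*s)/s = -5)
k(O(A))³ = (-5)³ = -125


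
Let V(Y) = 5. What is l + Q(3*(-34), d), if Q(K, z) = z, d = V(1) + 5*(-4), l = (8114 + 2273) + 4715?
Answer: 15087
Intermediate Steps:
l = 15102 (l = 10387 + 4715 = 15102)
d = -15 (d = 5 + 5*(-4) = 5 - 20 = -15)
l + Q(3*(-34), d) = 15102 - 15 = 15087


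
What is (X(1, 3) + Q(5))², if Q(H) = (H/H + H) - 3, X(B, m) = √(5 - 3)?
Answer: (3 + √2)² ≈ 19.485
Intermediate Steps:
X(B, m) = √2
Q(H) = -2 + H (Q(H) = (1 + H) - 3 = -2 + H)
(X(1, 3) + Q(5))² = (√2 + (-2 + 5))² = (√2 + 3)² = (3 + √2)²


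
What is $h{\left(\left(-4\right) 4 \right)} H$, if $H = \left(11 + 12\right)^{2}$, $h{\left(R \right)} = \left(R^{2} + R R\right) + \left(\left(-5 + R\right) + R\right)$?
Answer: $251275$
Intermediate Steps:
$h{\left(R \right)} = -5 + 2 R + 2 R^{2}$ ($h{\left(R \right)} = \left(R^{2} + R^{2}\right) + \left(-5 + 2 R\right) = 2 R^{2} + \left(-5 + 2 R\right) = -5 + 2 R + 2 R^{2}$)
$H = 529$ ($H = 23^{2} = 529$)
$h{\left(\left(-4\right) 4 \right)} H = \left(-5 + 2 \left(\left(-4\right) 4\right) + 2 \left(\left(-4\right) 4\right)^{2}\right) 529 = \left(-5 + 2 \left(-16\right) + 2 \left(-16\right)^{2}\right) 529 = \left(-5 - 32 + 2 \cdot 256\right) 529 = \left(-5 - 32 + 512\right) 529 = 475 \cdot 529 = 251275$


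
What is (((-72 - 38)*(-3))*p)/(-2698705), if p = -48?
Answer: 3168/539741 ≈ 0.0058695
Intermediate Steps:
(((-72 - 38)*(-3))*p)/(-2698705) = (((-72 - 38)*(-3))*(-48))/(-2698705) = (-110*(-3)*(-48))*(-1/2698705) = (330*(-48))*(-1/2698705) = -15840*(-1/2698705) = 3168/539741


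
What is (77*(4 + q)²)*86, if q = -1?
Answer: 59598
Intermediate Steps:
(77*(4 + q)²)*86 = (77*(4 - 1)²)*86 = (77*3²)*86 = (77*9)*86 = 693*86 = 59598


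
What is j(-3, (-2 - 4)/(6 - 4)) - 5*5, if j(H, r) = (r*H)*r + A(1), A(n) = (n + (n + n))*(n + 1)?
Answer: -46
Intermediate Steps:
A(n) = 3*n*(1 + n) (A(n) = (n + 2*n)*(1 + n) = (3*n)*(1 + n) = 3*n*(1 + n))
j(H, r) = 6 + H*r² (j(H, r) = (r*H)*r + 3*1*(1 + 1) = (H*r)*r + 3*1*2 = H*r² + 6 = 6 + H*r²)
j(-3, (-2 - 4)/(6 - 4)) - 5*5 = (6 - 3*(-2 - 4)²/(6 - 4)²) - 5*5 = (6 - 3*(-6/2)²) - 25 = (6 - 3*(-6*½)²) - 25 = (6 - 3*(-3)²) - 25 = (6 - 3*9) - 25 = (6 - 27) - 25 = -21 - 25 = -46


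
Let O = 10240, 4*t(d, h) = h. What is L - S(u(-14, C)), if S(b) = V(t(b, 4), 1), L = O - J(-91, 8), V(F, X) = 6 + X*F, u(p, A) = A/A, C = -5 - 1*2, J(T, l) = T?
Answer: 10324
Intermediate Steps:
t(d, h) = h/4
C = -7 (C = -5 - 2 = -7)
u(p, A) = 1
V(F, X) = 6 + F*X
L = 10331 (L = 10240 - 1*(-91) = 10240 + 91 = 10331)
S(b) = 7 (S(b) = 6 + ((¼)*4)*1 = 6 + 1*1 = 6 + 1 = 7)
L - S(u(-14, C)) = 10331 - 1*7 = 10331 - 7 = 10324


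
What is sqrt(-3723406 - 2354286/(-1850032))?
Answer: I*sqrt(796487095911170662)/462508 ≈ 1929.6*I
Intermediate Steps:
sqrt(-3723406 - 2354286/(-1850032)) = sqrt(-3723406 - 2354286*(-1/1850032)) = sqrt(-3723406 + 1177143/925016) = sqrt(-3444208947353/925016) = I*sqrt(796487095911170662)/462508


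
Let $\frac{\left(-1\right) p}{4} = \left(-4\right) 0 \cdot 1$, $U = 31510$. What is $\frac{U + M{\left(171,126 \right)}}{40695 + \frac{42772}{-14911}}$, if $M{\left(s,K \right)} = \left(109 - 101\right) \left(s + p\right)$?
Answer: $\frac{13249834}{16398929} \approx 0.80797$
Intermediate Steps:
$p = 0$ ($p = - 4 \left(-4\right) 0 \cdot 1 = - 4 \cdot 0 \cdot 1 = \left(-4\right) 0 = 0$)
$M{\left(s,K \right)} = 8 s$ ($M{\left(s,K \right)} = \left(109 - 101\right) \left(s + 0\right) = 8 s$)
$\frac{U + M{\left(171,126 \right)}}{40695 + \frac{42772}{-14911}} = \frac{31510 + 8 \cdot 171}{40695 + \frac{42772}{-14911}} = \frac{31510 + 1368}{40695 + 42772 \left(- \frac{1}{14911}\right)} = \frac{32878}{40695 - \frac{1156}{403}} = \frac{32878}{\frac{16398929}{403}} = 32878 \cdot \frac{403}{16398929} = \frac{13249834}{16398929}$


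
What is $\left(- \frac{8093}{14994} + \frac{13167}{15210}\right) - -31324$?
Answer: $\frac{198438508423}{6334965} \approx 31324.0$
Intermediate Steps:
$\left(- \frac{8093}{14994} + \frac{13167}{15210}\right) - -31324 = \left(\left(-8093\right) \frac{1}{14994} + 13167 \cdot \frac{1}{15210}\right) + 31324 = \left(- \frac{8093}{14994} + \frac{1463}{1690}\right) + 31324 = \frac{2064763}{6334965} + 31324 = \frac{198438508423}{6334965}$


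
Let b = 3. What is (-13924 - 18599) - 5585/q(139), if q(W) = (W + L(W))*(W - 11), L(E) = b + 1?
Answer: -595306577/18304 ≈ -32523.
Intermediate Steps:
L(E) = 4 (L(E) = 3 + 1 = 4)
q(W) = (-11 + W)*(4 + W) (q(W) = (W + 4)*(W - 11) = (4 + W)*(-11 + W) = (-11 + W)*(4 + W))
(-13924 - 18599) - 5585/q(139) = (-13924 - 18599) - 5585/(-44 + 139² - 7*139) = -32523 - 5585/(-44 + 19321 - 973) = -32523 - 5585/18304 = -595306577/18304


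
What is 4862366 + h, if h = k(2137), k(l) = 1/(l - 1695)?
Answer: 2149165773/442 ≈ 4.8624e+6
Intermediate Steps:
k(l) = 1/(-1695 + l)
h = 1/442 (h = 1/(-1695 + 2137) = 1/442 ≈ 0.0022624)
4862366 + h = 4862366 + 1/442 = 2149165773/442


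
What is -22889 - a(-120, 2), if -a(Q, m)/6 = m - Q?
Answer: -22157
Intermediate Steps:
a(Q, m) = -6*m + 6*Q (a(Q, m) = -6*(m - Q) = -6*m + 6*Q)
-22889 - a(-120, 2) = -22889 - (-6*2 + 6*(-120)) = -22889 - (-12 - 720) = -22889 - 1*(-732) = -22889 + 732 = -22157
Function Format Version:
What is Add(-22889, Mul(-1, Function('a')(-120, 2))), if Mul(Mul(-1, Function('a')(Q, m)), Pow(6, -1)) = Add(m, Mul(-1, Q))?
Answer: -22157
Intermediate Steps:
Function('a')(Q, m) = Add(Mul(-6, m), Mul(6, Q)) (Function('a')(Q, m) = Mul(-6, Add(m, Mul(-1, Q))) = Add(Mul(-6, m), Mul(6, Q)))
Add(-22889, Mul(-1, Function('a')(-120, 2))) = Add(-22889, Mul(-1, Add(Mul(-6, 2), Mul(6, -120)))) = Add(-22889, Mul(-1, Add(-12, -720))) = Add(-22889, Mul(-1, -732)) = Add(-22889, 732) = -22157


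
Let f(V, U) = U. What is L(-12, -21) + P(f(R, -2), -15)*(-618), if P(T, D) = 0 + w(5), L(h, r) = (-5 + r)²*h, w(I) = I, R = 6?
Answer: -11202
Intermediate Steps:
L(h, r) = h*(-5 + r)²
P(T, D) = 5 (P(T, D) = 0 + 5 = 5)
L(-12, -21) + P(f(R, -2), -15)*(-618) = -12*(-5 - 21)² + 5*(-618) = -12*(-26)² - 3090 = -12*676 - 3090 = -8112 - 3090 = -11202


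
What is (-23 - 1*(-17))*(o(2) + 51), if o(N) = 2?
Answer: -318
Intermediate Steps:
(-23 - 1*(-17))*(o(2) + 51) = (-23 - 1*(-17))*(2 + 51) = (-23 + 17)*53 = -6*53 = -318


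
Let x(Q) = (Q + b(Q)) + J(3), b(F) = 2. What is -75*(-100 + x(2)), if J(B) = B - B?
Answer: 7200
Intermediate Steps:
J(B) = 0
x(Q) = 2 + Q (x(Q) = (Q + 2) + 0 = (2 + Q) + 0 = 2 + Q)
-75*(-100 + x(2)) = -75*(-100 + (2 + 2)) = -75*(-100 + 4) = -75*(-96) = 7200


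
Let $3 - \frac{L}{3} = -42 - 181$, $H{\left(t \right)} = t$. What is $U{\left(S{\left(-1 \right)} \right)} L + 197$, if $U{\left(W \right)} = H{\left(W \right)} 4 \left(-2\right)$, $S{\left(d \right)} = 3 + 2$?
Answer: $-26923$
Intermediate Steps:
$S{\left(d \right)} = 5$
$L = 678$ ($L = 9 - 3 \left(-42 - 181\right) = 9 - -669 = 9 + 669 = 678$)
$U{\left(W \right)} = - 8 W$ ($U{\left(W \right)} = W 4 \left(-2\right) = 4 W \left(-2\right) = - 8 W$)
$U{\left(S{\left(-1 \right)} \right)} L + 197 = \left(-8\right) 5 \cdot 678 + 197 = \left(-40\right) 678 + 197 = -27120 + 197 = -26923$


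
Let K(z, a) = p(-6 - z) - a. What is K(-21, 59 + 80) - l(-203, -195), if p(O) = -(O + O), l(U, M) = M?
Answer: 26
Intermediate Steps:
p(O) = -2*O
K(z, a) = 12 - a + 2*z (K(z, a) = -2*(-6 - z) - a = (12 + 2*z) - a = 12 - a + 2*z)
K(-21, 59 + 80) - l(-203, -195) = (12 - (59 + 80) + 2*(-21)) - 1*(-195) = (12 - 1*139 - 42) + 195 = (12 - 139 - 42) + 195 = -169 + 195 = 26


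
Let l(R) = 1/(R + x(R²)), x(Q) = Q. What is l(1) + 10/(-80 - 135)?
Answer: 39/86 ≈ 0.45349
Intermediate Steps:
l(R) = 1/(R + R²)
l(1) + 10/(-80 - 135) = 1/(1*(1 + 1)) + 10/(-80 - 135) = 1/2 + 10/(-215) = 1*(½) + 10*(-1/215) = ½ - 2/43 = 39/86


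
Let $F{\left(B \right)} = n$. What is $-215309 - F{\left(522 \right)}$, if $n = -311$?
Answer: $-214998$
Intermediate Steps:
$F{\left(B \right)} = -311$
$-215309 - F{\left(522 \right)} = -215309 - -311 = -215309 + 311 = -214998$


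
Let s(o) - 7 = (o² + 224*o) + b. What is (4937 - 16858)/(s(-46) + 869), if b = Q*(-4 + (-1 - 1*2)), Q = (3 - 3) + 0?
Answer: 11921/7312 ≈ 1.6303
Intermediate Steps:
Q = 0 (Q = 0 + 0 = 0)
b = 0 (b = 0*(-4 + (-1 - 1*2)) = 0*(-4 + (-1 - 2)) = 0*(-4 - 3) = 0*(-7) = 0)
s(o) = 7 + o² + 224*o (s(o) = 7 + ((o² + 224*o) + 0) = 7 + (o² + 224*o) = 7 + o² + 224*o)
(4937 - 16858)/(s(-46) + 869) = (4937 - 16858)/((7 + (-46)² + 224*(-46)) + 869) = -11921/((7 + 2116 - 10304) + 869) = -11921/(-8181 + 869) = -11921/(-7312) = -11921*(-1/7312) = 11921/7312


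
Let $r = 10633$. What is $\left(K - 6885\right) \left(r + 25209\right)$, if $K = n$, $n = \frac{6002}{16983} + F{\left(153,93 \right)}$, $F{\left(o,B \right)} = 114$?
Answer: $- \frac{4121324305222}{16983} \approx -2.4267 \cdot 10^{8}$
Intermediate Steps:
$n = \frac{1942064}{16983}$ ($n = \frac{6002}{16983} + 114 = \frac{1942064}{16983} \approx 114.35$)
$K = \frac{1942064}{16983} \approx 114.35$
$\left(K - 6885\right) \left(r + 25209\right) = \left(\frac{1942064}{16983} - 6885\right) \left(10633 + 25209\right) = \left(- \frac{114985891}{16983}\right) 35842 = - \frac{4121324305222}{16983}$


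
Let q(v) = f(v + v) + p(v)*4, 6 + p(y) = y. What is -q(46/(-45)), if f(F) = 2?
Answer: 1174/45 ≈ 26.089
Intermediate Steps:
p(y) = -6 + y
q(v) = -22 + 4*v (q(v) = 2 + (-6 + v)*4 = 2 + (-24 + 4*v) = -22 + 4*v)
-q(46/(-45)) = -(-22 + 4*(46/(-45))) = -(-22 + 4*(46*(-1/45))) = -(-22 + 4*(-46/45)) = -(-22 - 184/45) = -1*(-1174/45) = 1174/45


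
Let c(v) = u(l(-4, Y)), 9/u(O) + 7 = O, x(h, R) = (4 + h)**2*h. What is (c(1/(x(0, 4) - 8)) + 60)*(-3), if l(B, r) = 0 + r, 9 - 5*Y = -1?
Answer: -873/5 ≈ -174.60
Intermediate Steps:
Y = 2 (Y = 9/5 - 1/5*(-1) = 9/5 + 1/5 = 2)
l(B, r) = r
x(h, R) = h*(4 + h)**2
u(O) = 9/(-7 + O)
c(v) = -9/5 (c(v) = 9/(-7 + 2) = 9/(-5) = 9*(-1/5) = -9/5)
(c(1/(x(0, 4) - 8)) + 60)*(-3) = (-9/5 + 60)*(-3) = (291/5)*(-3) = -873/5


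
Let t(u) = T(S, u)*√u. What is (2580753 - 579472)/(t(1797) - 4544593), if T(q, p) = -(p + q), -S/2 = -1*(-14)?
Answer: -9095007623633/20647702073932 + 3540266089*√1797/20647702073932 ≈ -0.43322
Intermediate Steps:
S = -28 (S = -(-2)*(-14) = -2*14 = -28)
T(q, p) = -p - q
t(u) = √u*(28 - u) (t(u) = (-u - 1*(-28))*√u = (-u + 28)*√u = (28 - u)*√u = √u*(28 - u))
(2580753 - 579472)/(t(1797) - 4544593) = (2580753 - 579472)/(√1797*(28 - 1*1797) - 4544593) = 2001281/(√1797*(28 - 1797) - 4544593) = 2001281/(√1797*(-1769) - 4544593) = 2001281/(-1769*√1797 - 4544593) = 2001281/(-4544593 - 1769*√1797)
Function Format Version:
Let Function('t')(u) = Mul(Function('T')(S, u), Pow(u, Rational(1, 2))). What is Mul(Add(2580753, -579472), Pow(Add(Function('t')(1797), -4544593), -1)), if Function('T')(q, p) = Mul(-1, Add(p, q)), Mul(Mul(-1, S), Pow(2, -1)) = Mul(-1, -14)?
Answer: Add(Rational(-9095007623633, 20647702073932), Mul(Rational(3540266089, 20647702073932), Pow(1797, Rational(1, 2)))) ≈ -0.43322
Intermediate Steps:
S = -28 (S = Mul(-2, Mul(-1, -14)) = Mul(-2, 14) = -28)
Function('T')(q, p) = Add(Mul(-1, p), Mul(-1, q))
Function('t')(u) = Mul(Pow(u, Rational(1, 2)), Add(28, Mul(-1, u))) (Function('t')(u) = Mul(Add(Mul(-1, u), Mul(-1, -28)), Pow(u, Rational(1, 2))) = Mul(Add(Mul(-1, u), 28), Pow(u, Rational(1, 2))) = Mul(Add(28, Mul(-1, u)), Pow(u, Rational(1, 2))) = Mul(Pow(u, Rational(1, 2)), Add(28, Mul(-1, u))))
Mul(Add(2580753, -579472), Pow(Add(Function('t')(1797), -4544593), -1)) = Mul(Add(2580753, -579472), Pow(Add(Mul(Pow(1797, Rational(1, 2)), Add(28, Mul(-1, 1797))), -4544593), -1)) = Mul(2001281, Pow(Add(Mul(Pow(1797, Rational(1, 2)), Add(28, -1797)), -4544593), -1)) = Mul(2001281, Pow(Add(Mul(Pow(1797, Rational(1, 2)), -1769), -4544593), -1)) = Mul(2001281, Pow(Add(Mul(-1769, Pow(1797, Rational(1, 2))), -4544593), -1)) = Mul(2001281, Pow(Add(-4544593, Mul(-1769, Pow(1797, Rational(1, 2)))), -1))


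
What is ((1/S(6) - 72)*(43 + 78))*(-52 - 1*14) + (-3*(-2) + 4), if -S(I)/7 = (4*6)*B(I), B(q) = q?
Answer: 96601667/168 ≈ 5.7501e+5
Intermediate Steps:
S(I) = -168*I (S(I) = -7*4*6*I = -168*I)
((1/S(6) - 72)*(43 + 78))*(-52 - 1*14) + (-3*(-2) + 4) = ((1/(-168*6) - 72)*(43 + 78))*(-52 - 1*14) + (-3*(-2) + 4) = ((1/(-1008) - 72)*121)*(-52 - 14) + (6 + 4) = ((-1/1008 - 72)*121)*(-66) + 10 = -72577/1008*121*(-66) + 10 = -8781817/1008*(-66) + 10 = 96599987/168 + 10 = 96601667/168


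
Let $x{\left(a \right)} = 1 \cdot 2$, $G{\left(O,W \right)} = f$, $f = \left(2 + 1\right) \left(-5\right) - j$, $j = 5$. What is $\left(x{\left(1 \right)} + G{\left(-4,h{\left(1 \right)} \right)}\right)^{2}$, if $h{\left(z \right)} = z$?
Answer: $324$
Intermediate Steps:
$f = -20$ ($f = \left(2 + 1\right) \left(-5\right) - 5 = 3 \left(-5\right) - 5 = -15 - 5 = -20$)
$G{\left(O,W \right)} = -20$
$x{\left(a \right)} = 2$
$\left(x{\left(1 \right)} + G{\left(-4,h{\left(1 \right)} \right)}\right)^{2} = \left(2 - 20\right)^{2} = \left(-18\right)^{2} = 324$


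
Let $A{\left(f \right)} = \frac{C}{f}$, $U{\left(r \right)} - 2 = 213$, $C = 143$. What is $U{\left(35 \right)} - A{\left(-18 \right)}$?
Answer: $\frac{4013}{18} \approx 222.94$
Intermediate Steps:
$U{\left(r \right)} = 215$ ($U{\left(r \right)} = 2 + 213 = 215$)
$A{\left(f \right)} = \frac{143}{f}$
$U{\left(35 \right)} - A{\left(-18 \right)} = 215 - \frac{143}{-18} = 215 - 143 \left(- \frac{1}{18}\right) = 215 - - \frac{143}{18} = 215 + \frac{143}{18} = \frac{4013}{18}$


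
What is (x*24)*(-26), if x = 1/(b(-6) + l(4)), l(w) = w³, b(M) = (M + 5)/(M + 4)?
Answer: -416/43 ≈ -9.6744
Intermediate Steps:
b(M) = (5 + M)/(4 + M)
x = 2/129 (x = 1/((5 - 6)/(4 - 6) + 4³) = 1/(-1/(-2) + 64) = 1/(-½*(-1) + 64) = 1/(½ + 64) = 1/(129/2) = 2/129 ≈ 0.015504)
(x*24)*(-26) = ((2/129)*24)*(-26) = (16/43)*(-26) = -416/43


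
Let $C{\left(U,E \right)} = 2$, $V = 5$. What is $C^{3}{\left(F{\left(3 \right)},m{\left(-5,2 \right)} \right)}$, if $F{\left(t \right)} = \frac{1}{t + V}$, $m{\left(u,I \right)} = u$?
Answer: $8$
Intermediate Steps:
$F{\left(t \right)} = \frac{1}{5 + t}$ ($F{\left(t \right)} = \frac{1}{t + 5} = \frac{1}{5 + t}$)
$C^{3}{\left(F{\left(3 \right)},m{\left(-5,2 \right)} \right)} = 2^{3} = 8$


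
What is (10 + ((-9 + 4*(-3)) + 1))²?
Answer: 100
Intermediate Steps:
(10 + ((-9 + 4*(-3)) + 1))² = (10 + ((-9 - 12) + 1))² = (10 + (-21 + 1))² = (10 - 20)² = (-10)² = 100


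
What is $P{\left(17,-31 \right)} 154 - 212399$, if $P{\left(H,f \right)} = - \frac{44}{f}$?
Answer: $- \frac{6577593}{31} \approx -2.1218 \cdot 10^{5}$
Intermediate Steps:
$P{\left(17,-31 \right)} 154 - 212399 = - \frac{44}{-31} \cdot 154 - 212399 = \left(-44\right) \left(- \frac{1}{31}\right) 154 - 212399 = \frac{44}{31} \cdot 154 - 212399 = \frac{6776}{31} - 212399 = - \frac{6577593}{31}$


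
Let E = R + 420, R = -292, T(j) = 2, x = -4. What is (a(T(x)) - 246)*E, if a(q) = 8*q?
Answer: -29440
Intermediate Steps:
E = 128 (E = -292 + 420 = 128)
(a(T(x)) - 246)*E = (8*2 - 246)*128 = (16 - 246)*128 = -230*128 = -29440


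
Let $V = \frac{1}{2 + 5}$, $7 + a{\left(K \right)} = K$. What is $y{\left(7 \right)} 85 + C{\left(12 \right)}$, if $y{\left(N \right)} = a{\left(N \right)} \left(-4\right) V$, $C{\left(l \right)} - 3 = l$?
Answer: $15$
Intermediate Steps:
$a{\left(K \right)} = -7 + K$
$V = \frac{1}{7} \approx 0.14286$
$C{\left(l \right)} = 3 + l$
$y{\left(N \right)} = 4 - \frac{4 N}{7}$ ($y{\left(N \right)} = \left(-7 + N\right) \left(-4\right) \frac{1}{7} = \left(28 - 4 N\right) \frac{1}{7} = 4 - \frac{4 N}{7}$)
$y{\left(7 \right)} 85 + C{\left(12 \right)} = \left(4 - 4\right) 85 + \left(3 + 12\right) = \left(4 - 4\right) 85 + 15 = 0 \cdot 85 + 15 = 0 + 15 = 15$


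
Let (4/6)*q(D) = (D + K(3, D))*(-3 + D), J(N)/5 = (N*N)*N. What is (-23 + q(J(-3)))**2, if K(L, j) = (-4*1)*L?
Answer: 924524836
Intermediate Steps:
K(L, j) = -4*L
J(N) = 5*N**3 (J(N) = 5*((N*N)*N) = 5*(N**2*N) = 5*N**3)
q(D) = 3*(-12 + D)*(-3 + D)/2 (q(D) = 3*((D - 4*3)*(-3 + D))/2 = 3*((D - 12)*(-3 + D))/2 = 3*((-12 + D)*(-3 + D))/2 = 3*(-12 + D)*(-3 + D)/2)
(-23 + q(J(-3)))**2 = (-23 + (54 - 225*(-3)**3/2 + 3*(5*(-3)**3)**2/2))**2 = (-23 + (54 - 225*(-27)/2 + 3*(5*(-27))**2/2))**2 = (-23 + (54 - 45/2*(-135) + (3/2)*(-135)**2))**2 = (-23 + (54 + 6075/2 + (3/2)*18225))**2 = (-23 + (54 + 6075/2 + 54675/2))**2 = (-23 + 30429)**2 = 30406**2 = 924524836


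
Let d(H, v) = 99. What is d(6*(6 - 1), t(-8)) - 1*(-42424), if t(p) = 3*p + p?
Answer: 42523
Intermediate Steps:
t(p) = 4*p
d(6*(6 - 1), t(-8)) - 1*(-42424) = 99 - 1*(-42424) = 99 + 42424 = 42523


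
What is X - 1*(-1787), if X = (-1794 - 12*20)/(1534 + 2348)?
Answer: 1155850/647 ≈ 1786.5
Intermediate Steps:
X = -339/647 (X = (-1794 - 240)/3882 = -2034*1/3882 = -339/647 ≈ -0.52396)
X - 1*(-1787) = -339/647 - 1*(-1787) = -339/647 + 1787 = 1155850/647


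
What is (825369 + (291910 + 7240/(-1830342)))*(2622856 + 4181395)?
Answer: 6957355738584914339/915171 ≈ 7.6022e+12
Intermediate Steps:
(825369 + (291910 + 7240/(-1830342)))*(2622856 + 4181395) = (825369 + (291910 + 7240*(-1/1830342)))*6804251 = (825369 + (291910 - 3620/915171))*6804251 = (825369 + 267147562990/915171)*6804251 = (1022501336089/915171)*6804251 = 6957355738584914339/915171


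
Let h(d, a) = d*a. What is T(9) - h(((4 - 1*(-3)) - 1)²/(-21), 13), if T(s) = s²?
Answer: 723/7 ≈ 103.29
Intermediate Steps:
h(d, a) = a*d
T(9) - h(((4 - 1*(-3)) - 1)²/(-21), 13) = 9² - 13*((4 - 1*(-3)) - 1)²/(-21) = 81 - 13*((4 + 3) - 1)²*(-1/21) = 81 - 13*(7 - 1)²*(-1/21) = 81 - 13*6²*(-1/21) = 81 - 13*36*(-1/21) = 81 - 13*(-12)/7 = 81 - 1*(-156/7) = 81 + 156/7 = 723/7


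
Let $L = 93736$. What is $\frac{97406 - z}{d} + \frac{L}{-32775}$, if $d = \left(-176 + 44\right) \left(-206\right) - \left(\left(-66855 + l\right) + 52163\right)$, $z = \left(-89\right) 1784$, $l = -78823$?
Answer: $- \frac{153590858}{208219575} \approx -0.73764$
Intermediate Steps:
$z = -158776$
$d = 120707$ ($d = \left(-176 + 44\right) \left(-206\right) - \left(\left(-66855 - 78823\right) + 52163\right) = \left(-132\right) \left(-206\right) - \left(-145678 + 52163\right) = 27192 - -93515 = 27192 + 93515 = 120707$)
$\frac{97406 - z}{d} + \frac{L}{-32775} = \frac{97406 - -158776}{120707} + \frac{93736}{-32775} = \left(97406 + 158776\right) \frac{1}{120707} + 93736 \left(- \frac{1}{32775}\right) = 256182 \cdot \frac{1}{120707} - \frac{93736}{32775} = \frac{256182}{120707} - \frac{93736}{32775} = - \frac{153590858}{208219575}$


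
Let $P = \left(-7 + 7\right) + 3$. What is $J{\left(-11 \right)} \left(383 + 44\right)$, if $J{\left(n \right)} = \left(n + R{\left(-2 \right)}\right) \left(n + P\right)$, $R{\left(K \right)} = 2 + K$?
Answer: $37576$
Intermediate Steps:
$P = 3$ ($P = 0 + 3 = 3$)
$J{\left(n \right)} = n \left(3 + n\right)$ ($J{\left(n \right)} = \left(n + \left(2 - 2\right)\right) \left(n + 3\right) = \left(n + 0\right) \left(3 + n\right) = n \left(3 + n\right)$)
$J{\left(-11 \right)} \left(383 + 44\right) = - 11 \left(3 - 11\right) \left(383 + 44\right) = \left(-11\right) \left(-8\right) 427 = 88 \cdot 427 = 37576$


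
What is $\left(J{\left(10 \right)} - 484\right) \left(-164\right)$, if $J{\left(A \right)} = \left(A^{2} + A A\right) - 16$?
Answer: $49200$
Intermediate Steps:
$J{\left(A \right)} = -16 + 2 A^{2}$ ($J{\left(A \right)} = \left(A^{2} + A^{2}\right) - 16 = 2 A^{2} - 16 = -16 + 2 A^{2}$)
$\left(J{\left(10 \right)} - 484\right) \left(-164\right) = \left(\left(-16 + 2 \cdot 10^{2}\right) - 484\right) \left(-164\right) = \left(\left(-16 + 2 \cdot 100\right) - 484\right) \left(-164\right) = \left(\left(-16 + 200\right) - 484\right) \left(-164\right) = \left(184 - 484\right) \left(-164\right) = \left(-300\right) \left(-164\right) = 49200$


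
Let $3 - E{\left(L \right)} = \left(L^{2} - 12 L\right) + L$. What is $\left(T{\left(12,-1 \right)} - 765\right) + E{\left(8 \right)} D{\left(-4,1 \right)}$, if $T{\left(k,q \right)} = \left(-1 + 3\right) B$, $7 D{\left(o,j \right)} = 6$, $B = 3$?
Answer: $- \frac{5151}{7} \approx -735.86$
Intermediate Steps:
$D{\left(o,j \right)} = \frac{6}{7}$ ($D{\left(o,j \right)} = \frac{1}{7} \cdot 6 = \frac{6}{7}$)
$E{\left(L \right)} = 3 - L^{2} + 11 L$ ($E{\left(L \right)} = 3 - \left(\left(L^{2} - 12 L\right) + L\right) = 3 - \left(L^{2} - 11 L\right) = 3 - L^{2} + 11 L$)
$T{\left(k,q \right)} = 6$ ($T{\left(k,q \right)} = \left(-1 + 3\right) 3 = 2 \cdot 3 = 6$)
$\left(T{\left(12,-1 \right)} - 765\right) + E{\left(8 \right)} D{\left(-4,1 \right)} = \left(6 - 765\right) + \left(3 - 8^{2} + 11 \cdot 8\right) \frac{6}{7} = \left(6 - 765\right) + \left(3 - 64 + 88\right) \frac{6}{7} = -759 + \left(3 - 64 + 88\right) \frac{6}{7} = -759 + 27 \cdot \frac{6}{7} = -759 + \frac{162}{7} = - \frac{5151}{7}$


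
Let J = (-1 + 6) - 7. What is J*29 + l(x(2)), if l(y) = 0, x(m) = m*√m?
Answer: -58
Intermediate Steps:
x(m) = m^(3/2)
J = -2 (J = 5 - 7 = -2)
J*29 + l(x(2)) = -2*29 + 0 = -58 + 0 = -58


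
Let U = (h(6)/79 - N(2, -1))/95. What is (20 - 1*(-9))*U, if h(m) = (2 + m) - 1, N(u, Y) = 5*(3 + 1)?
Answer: -45617/7505 ≈ -6.0782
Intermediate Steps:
N(u, Y) = 20 (N(u, Y) = 5*4 = 20)
h(m) = 1 + m
U = -1573/7505 (U = ((1 + 6)/79 - 1*20)/95 = (7*(1/79) - 20)*(1/95) = (7/79 - 20)*(1/95) = -1573/79*1/95 = -1573/7505 ≈ -0.20959)
(20 - 1*(-9))*U = (20 - 1*(-9))*(-1573/7505) = (20 + 9)*(-1573/7505) = 29*(-1573/7505) = -45617/7505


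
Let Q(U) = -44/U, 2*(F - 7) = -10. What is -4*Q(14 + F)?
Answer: 11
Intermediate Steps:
F = 2 (F = 7 + (1/2)*(-10) = 7 - 5 = 2)
-4*Q(14 + F) = -(-176)/(14 + 2) = -(-176)/16 = -4*(-11/4) = 11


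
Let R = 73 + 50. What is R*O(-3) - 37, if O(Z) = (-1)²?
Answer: 86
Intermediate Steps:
O(Z) = 1
R = 123
R*O(-3) - 37 = 123*1 - 37 = 123 - 37 = 86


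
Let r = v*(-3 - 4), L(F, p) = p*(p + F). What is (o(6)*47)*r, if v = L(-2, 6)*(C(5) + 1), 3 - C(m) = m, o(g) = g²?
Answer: 284256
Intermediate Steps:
L(F, p) = p*(F + p)
C(m) = 3 - m
v = -24 (v = (6*(-2 + 6))*((3 - 1*5) + 1) = (6*4)*((3 - 5) + 1) = 24*(-2 + 1) = 24*(-1) = -24)
r = 168 (r = -24*(-3 - 4) = -24*(-7) = 168)
(o(6)*47)*r = (6²*47)*168 = (36*47)*168 = 1692*168 = 284256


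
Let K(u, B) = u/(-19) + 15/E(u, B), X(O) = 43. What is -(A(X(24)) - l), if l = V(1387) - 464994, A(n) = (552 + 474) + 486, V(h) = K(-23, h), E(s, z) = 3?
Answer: -8863496/19 ≈ -4.6650e+5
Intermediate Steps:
K(u, B) = 5 - u/19 (K(u, B) = u/(-19) + 15/3 = u*(-1/19) + 15*(1/3) = -u/19 + 5 = 5 - u/19)
V(h) = 118/19 (V(h) = 5 - 1/19*(-23) = 5 + 23/19 = 118/19)
A(n) = 1512 (A(n) = 1026 + 486 = 1512)
l = -8834768/19 (l = 118/19 - 464994 = -8834768/19 ≈ -4.6499e+5)
-(A(X(24)) - l) = -(1512 - 1*(-8834768/19)) = -(1512 + 8834768/19) = -1*8863496/19 = -8863496/19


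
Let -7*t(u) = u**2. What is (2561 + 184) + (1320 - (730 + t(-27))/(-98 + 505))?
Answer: 11576804/2849 ≈ 4063.5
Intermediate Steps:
t(u) = -u**2/7
(2561 + 184) + (1320 - (730 + t(-27))/(-98 + 505)) = (2561 + 184) + (1320 - (730 - 1/7*(-27)**2)/(-98 + 505)) = 2745 + (1320 - (730 - 1/7*729)/407) = 2745 + (1320 - (730 - 729/7)/407) = 2745 + (1320 - 4381/(7*407)) = 2745 + (1320 - 1*4381/2849) = 2745 + (1320 - 4381/2849) = 2745 + 3756299/2849 = 11576804/2849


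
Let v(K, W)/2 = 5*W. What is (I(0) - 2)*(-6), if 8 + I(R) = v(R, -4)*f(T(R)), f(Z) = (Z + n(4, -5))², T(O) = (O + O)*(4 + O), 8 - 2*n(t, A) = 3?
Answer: 1560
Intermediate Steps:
n(t, A) = 5/2 (n(t, A) = 4 - ½*3 = 4 - 3/2 = 5/2)
v(K, W) = 10*W (v(K, W) = 2*(5*W) = 10*W)
T(O) = 2*O*(4 + O) (T(O) = (2*O)*(4 + O) = 2*O*(4 + O))
f(Z) = (5/2 + Z)² (f(Z) = (Z + 5/2)² = (5/2 + Z)²)
I(R) = -8 - 10*(5 + 4*R*(4 + R))² (I(R) = -8 + (10*(-4))*((5 + 2*(2*R*(4 + R)))²/4) = -8 - 10*(5 + 4*R*(4 + R))²)
(I(0) - 2)*(-6) = ((-8 - 10*(5 + 4*0*(4 + 0))²) - 2)*(-6) = ((-8 - 10*(5 + 4*0*4)²) - 2)*(-6) = ((-8 - 10*(5 + 0)²) - 2)*(-6) = ((-8 - 10*5²) - 2)*(-6) = ((-8 - 10*25) - 2)*(-6) = ((-8 - 250) - 2)*(-6) = (-258 - 2)*(-6) = -260*(-6) = 1560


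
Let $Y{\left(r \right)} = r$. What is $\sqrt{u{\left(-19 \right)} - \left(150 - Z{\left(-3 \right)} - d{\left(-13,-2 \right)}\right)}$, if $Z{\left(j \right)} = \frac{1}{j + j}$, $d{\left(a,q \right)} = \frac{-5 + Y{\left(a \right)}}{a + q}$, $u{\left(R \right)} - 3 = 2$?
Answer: $\frac{i \sqrt{129570}}{30} \approx 11.999 i$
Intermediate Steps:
$u{\left(R \right)} = 5$ ($u{\left(R \right)} = 3 + 2 = 5$)
$d{\left(a,q \right)} = \frac{-5 + a}{a + q}$
$Z{\left(j \right)} = \frac{1}{2 j}$
$\sqrt{u{\left(-19 \right)} - \left(150 - Z{\left(-3 \right)} - d{\left(-13,-2 \right)}\right)} = \sqrt{5 - \left(\frac{901}{6} - \frac{-5 - 13}{-13 - 2}\right)} = \sqrt{5 - \left(\frac{901}{6} - \frac{1}{-15} \left(-18\right)\right)} = \sqrt{5 - \frac{4469}{30}} = \sqrt{- \frac{4319}{30}} = \frac{i \sqrt{129570}}{30}$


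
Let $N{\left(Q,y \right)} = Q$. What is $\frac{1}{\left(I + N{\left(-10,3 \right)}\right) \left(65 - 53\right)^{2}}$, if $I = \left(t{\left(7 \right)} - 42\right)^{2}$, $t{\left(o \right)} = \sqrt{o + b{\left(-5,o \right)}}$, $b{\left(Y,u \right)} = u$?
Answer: $\frac{221}{54486720} + \frac{7 \sqrt{14}}{36324480} \approx 4.7771 \cdot 10^{-6}$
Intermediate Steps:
$t{\left(o \right)} = \sqrt{2} \sqrt{o}$ ($t{\left(o \right)} = \sqrt{o + o} = \sqrt{2 o} = \sqrt{2} \sqrt{o}$)
$I = \left(-42 + \sqrt{14}\right)^{2}$ ($I = \left(\sqrt{2} \sqrt{7} - 42\right)^{2} = \left(\sqrt{14} - 42\right)^{2} = \left(-42 + \sqrt{14}\right)^{2} \approx 1463.7$)
$\frac{1}{\left(I + N{\left(-10,3 \right)}\right) \left(65 - 53\right)^{2}} = \frac{1}{\left(\left(42 - \sqrt{14}\right)^{2} - 10\right) \left(65 - 53\right)^{2}} = \frac{1}{\left(-10 + \left(42 - \sqrt{14}\right)^{2}\right) \left(65 + \left(-54 + 1\right)\right)^{2}} = \frac{1}{\left(-10 + \left(42 - \sqrt{14}\right)^{2}\right) \left(65 - 53\right)^{2}} = \frac{1}{\left(-10 + \left(42 - \sqrt{14}\right)^{2}\right) 12^{2}} = \frac{1}{\left(-10 + \left(42 - \sqrt{14}\right)^{2}\right) 144} = \frac{1}{-10 + \left(42 - \sqrt{14}\right)^{2}} \cdot \frac{1}{144} = \frac{1}{144 \left(-10 + \left(42 - \sqrt{14}\right)^{2}\right)}$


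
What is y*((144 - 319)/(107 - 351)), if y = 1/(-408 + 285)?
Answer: -175/30012 ≈ -0.0058310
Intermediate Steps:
y = -1/123 (y = 1/(-123) = -1/123 ≈ -0.0081301)
y*((144 - 319)/(107 - 351)) = -(144 - 319)/(123*(107 - 351)) = -(-175)/(123*(-244)) = -(-175)*(-1)/(123*244) = -1/123*175/244 = -175/30012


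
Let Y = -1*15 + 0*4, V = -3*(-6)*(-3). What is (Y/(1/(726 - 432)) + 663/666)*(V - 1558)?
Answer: 788911994/111 ≈ 7.1073e+6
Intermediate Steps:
V = -54 (V = 18*(-3) = -54)
Y = -15 (Y = -15 + 0 = -15)
(Y/(1/(726 - 432)) + 663/666)*(V - 1558) = (-15/(1/(726 - 432)) + 663/666)*(-54 - 1558) = (-15/(1/294) + 663*(1/666))*(-1612) = (-15/1/294 + 221/222)*(-1612) = (-15*294 + 221/222)*(-1612) = (-4410 + 221/222)*(-1612) = -978799/222*(-1612) = 788911994/111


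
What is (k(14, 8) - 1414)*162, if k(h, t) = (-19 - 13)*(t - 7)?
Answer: -234252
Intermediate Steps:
k(h, t) = 224 - 32*t (k(h, t) = -32*(-7 + t) = 224 - 32*t)
(k(14, 8) - 1414)*162 = ((224 - 32*8) - 1414)*162 = ((224 - 256) - 1414)*162 = (-32 - 1414)*162 = -1446*162 = -234252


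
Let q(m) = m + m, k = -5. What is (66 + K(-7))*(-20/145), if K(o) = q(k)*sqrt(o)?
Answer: -264/29 + 40*I*sqrt(7)/29 ≈ -9.1035 + 3.6493*I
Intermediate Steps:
q(m) = 2*m
K(o) = -10*sqrt(o) (K(o) = (2*(-5))*sqrt(o) = -10*sqrt(o))
(66 + K(-7))*(-20/145) = (66 - 10*I*sqrt(7))*(-20/145) = (66 - 10*I*sqrt(7))*(-20*1/145) = (66 - 10*I*sqrt(7))*(-4/29) = -264/29 + 40*I*sqrt(7)/29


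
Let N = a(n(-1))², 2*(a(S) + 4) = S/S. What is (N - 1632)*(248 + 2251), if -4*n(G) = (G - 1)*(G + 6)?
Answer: -16191021/4 ≈ -4.0478e+6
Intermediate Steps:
n(G) = -(-1 + G)*(6 + G)/4 (n(G) = -(G - 1)*(G + 6)/4 = -(-1 + G)*(6 + G)/4)
a(S) = -7/2 (a(S) = -4 + (S/S)/2 = -4 + (½)*1 = -4 + ½ = -7/2)
N = 49/4 (N = (-7/2)² = 49/4 ≈ 12.250)
(N - 1632)*(248 + 2251) = (49/4 - 1632)*(248 + 2251) = -6479/4*2499 = -16191021/4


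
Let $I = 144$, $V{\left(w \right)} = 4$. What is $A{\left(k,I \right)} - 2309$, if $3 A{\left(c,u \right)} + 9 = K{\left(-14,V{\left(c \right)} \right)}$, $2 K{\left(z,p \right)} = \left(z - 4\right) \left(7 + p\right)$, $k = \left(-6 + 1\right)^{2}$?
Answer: $-2345$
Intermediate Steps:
$k = 25$ ($k = \left(-5\right)^{2} = 25$)
$K{\left(z,p \right)} = \frac{\left(-4 + z\right) \left(7 + p\right)}{2}$ ($K{\left(z,p \right)} = \frac{\left(z - 4\right) \left(7 + p\right)}{2} = \frac{\left(-4 + z\right) \left(7 + p\right)}{2}$)
$A{\left(c,u \right)} = -36$ ($A{\left(c,u \right)} = -3 + \frac{-14 - 8 + \frac{7}{2} \left(-14\right) + \frac{1}{2} \cdot 4 \left(-14\right)}{3} = -3 + \frac{-14 - 8 - 49 - 28}{3} = -3 + \frac{1}{3} \left(-99\right) = -3 - 33 = -36$)
$A{\left(k,I \right)} - 2309 = -36 - 2309 = -2345$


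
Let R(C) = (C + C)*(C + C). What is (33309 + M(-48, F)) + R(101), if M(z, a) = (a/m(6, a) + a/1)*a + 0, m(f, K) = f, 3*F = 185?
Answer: 4241677/54 ≈ 78550.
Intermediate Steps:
F = 185/3 (F = (1/3)*185 = 185/3 ≈ 61.667)
R(C) = 4*C**2 (R(C) = (2*C)*(2*C) = 4*C**2)
M(z, a) = 7*a**2/6 (M(z, a) = (a/6 + a/1)*a + 0 = (a*(1/6) + a*1)*a + 0 = (a/6 + a)*a + 0 = (7*a/6)*a + 0 = 7*a**2/6 + 0 = 7*a**2/6)
(33309 + M(-48, F)) + R(101) = (33309 + 7*(185/3)**2/6) + 4*101**2 = (33309 + (7/6)*(34225/9)) + 4*10201 = (33309 + 239575/54) + 40804 = 2038261/54 + 40804 = 4241677/54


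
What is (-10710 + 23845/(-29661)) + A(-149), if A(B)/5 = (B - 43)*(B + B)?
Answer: 8167725725/29661 ≈ 2.7537e+5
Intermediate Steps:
A(B) = 10*B*(-43 + B) (A(B) = 5*((B - 43)*(B + B)) = 5*((-43 + B)*(2*B)) = 5*(2*B*(-43 + B)) = 10*B*(-43 + B))
(-10710 + 23845/(-29661)) + A(-149) = (-10710 + 23845/(-29661)) + 10*(-149)*(-43 - 149) = (-10710 + 23845*(-1/29661)) + 10*(-149)*(-192) = (-10710 - 23845/29661) + 286080 = -317693155/29661 + 286080 = 8167725725/29661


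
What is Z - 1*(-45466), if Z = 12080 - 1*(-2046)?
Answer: 59592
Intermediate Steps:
Z = 14126 (Z = 12080 + 2046 = 14126)
Z - 1*(-45466) = 14126 - 1*(-45466) = 14126 + 45466 = 59592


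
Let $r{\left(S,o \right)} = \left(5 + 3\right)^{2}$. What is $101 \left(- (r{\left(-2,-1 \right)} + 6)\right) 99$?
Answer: $-699930$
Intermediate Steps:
$r{\left(S,o \right)} = 64$ ($r{\left(S,o \right)} = 8^{2} = 64$)
$101 \left(- (r{\left(-2,-1 \right)} + 6)\right) 99 = 101 \left(- (64 + 6)\right) 99 = 101 \left(\left(-1\right) 70\right) 99 = 101 \left(-70\right) 99 = \left(-7070\right) 99 = -699930$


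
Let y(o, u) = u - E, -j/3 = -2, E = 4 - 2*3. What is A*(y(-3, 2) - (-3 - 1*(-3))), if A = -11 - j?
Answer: -68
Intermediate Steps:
E = -2 (E = 4 - 1*6 = 4 - 6 = -2)
j = 6 (j = -3*(-2) = 6)
y(o, u) = 2 + u (y(o, u) = u - 1*(-2) = u + 2 = 2 + u)
A = -17 (A = -11 - 1*6 = -11 - 6 = -17)
A*(y(-3, 2) - (-3 - 1*(-3))) = -17*((2 + 2) - (-3 - 1*(-3))) = -17*(4 - (-3 + 3)) = -17*(4 - 1*0) = -17*(4 + 0) = -17*4 = -68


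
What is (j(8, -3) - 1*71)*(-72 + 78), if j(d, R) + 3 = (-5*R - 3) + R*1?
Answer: -390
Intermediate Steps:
j(d, R) = -6 - 4*R (j(d, R) = -3 + ((-5*R - 3) + R*1) = -3 + ((-3 - 5*R) + R) = -3 + (-3 - 4*R) = -6 - 4*R)
(j(8, -3) - 1*71)*(-72 + 78) = ((-6 - 4*(-3)) - 1*71)*(-72 + 78) = ((-6 + 12) - 71)*6 = (6 - 71)*6 = -65*6 = -390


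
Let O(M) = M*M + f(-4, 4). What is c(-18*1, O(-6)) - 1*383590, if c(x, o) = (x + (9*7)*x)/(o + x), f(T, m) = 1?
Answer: -7289362/19 ≈ -3.8365e+5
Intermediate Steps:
O(M) = 1 + M² (O(M) = M*M + 1 = M² + 1 = 1 + M²)
c(x, o) = 64*x/(o + x) (c(x, o) = (x + 63*x)/(o + x) = (64*x)/(o + x) = 64*x/(o + x))
c(-18*1, O(-6)) - 1*383590 = 64*(-18*1)/((1 + (-6)²) - 18*1) - 1*383590 = 64*(-18)/((1 + 36) - 18) - 383590 = 64*(-18)/(37 - 18) - 383590 = 64*(-18)/19 - 383590 = 64*(-18)*(1/19) - 383590 = -1152/19 - 383590 = -7289362/19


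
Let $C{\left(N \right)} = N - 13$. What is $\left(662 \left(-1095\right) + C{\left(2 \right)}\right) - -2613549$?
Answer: $1888648$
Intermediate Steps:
$C{\left(N \right)} = -13 + N$ ($C{\left(N \right)} = N - 13 = -13 + N$)
$\left(662 \left(-1095\right) + C{\left(2 \right)}\right) - -2613549 = \left(662 \left(-1095\right) + \left(-13 + 2\right)\right) - -2613549 = \left(-724890 - 11\right) + 2613549 = -724901 + 2613549 = 1888648$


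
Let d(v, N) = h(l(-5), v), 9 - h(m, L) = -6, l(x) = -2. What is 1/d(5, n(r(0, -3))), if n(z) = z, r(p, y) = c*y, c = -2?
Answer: 1/15 ≈ 0.066667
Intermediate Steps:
r(p, y) = -2*y
h(m, L) = 15 (h(m, L) = 9 - 1*(-6) = 9 + 6 = 15)
d(v, N) = 15
1/d(5, n(r(0, -3))) = 1/15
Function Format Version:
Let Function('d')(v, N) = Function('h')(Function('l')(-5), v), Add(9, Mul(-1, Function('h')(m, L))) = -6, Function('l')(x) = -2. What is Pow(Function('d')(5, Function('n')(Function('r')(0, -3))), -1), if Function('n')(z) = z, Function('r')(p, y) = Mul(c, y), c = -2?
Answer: Rational(1, 15) ≈ 0.066667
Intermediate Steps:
Function('r')(p, y) = Mul(-2, y)
Function('h')(m, L) = 15 (Function('h')(m, L) = Add(9, Mul(-1, -6)) = Add(9, 6) = 15)
Function('d')(v, N) = 15
Pow(Function('d')(5, Function('n')(Function('r')(0, -3))), -1) = Pow(15, -1) = Rational(1, 15)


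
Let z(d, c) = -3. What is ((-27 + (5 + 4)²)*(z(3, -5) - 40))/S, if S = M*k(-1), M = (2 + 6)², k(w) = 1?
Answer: -1161/32 ≈ -36.281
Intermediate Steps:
M = 64 (M = 8² = 64)
S = 64 (S = 64*1 = 64)
((-27 + (5 + 4)²)*(z(3, -5) - 40))/S = ((-27 + (5 + 4)²)*(-3 - 40))/64 = ((-27 + 9²)*(-43))/64 = ((-27 + 81)*(-43))/64 = (54*(-43))/64 = (1/64)*(-2322) = -1161/32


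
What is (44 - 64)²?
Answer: 400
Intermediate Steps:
(44 - 64)² = (-20)² = 400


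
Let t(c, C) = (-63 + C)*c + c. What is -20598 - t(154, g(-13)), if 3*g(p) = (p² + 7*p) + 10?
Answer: -46702/3 ≈ -15567.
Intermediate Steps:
g(p) = 10/3 + p²/3 + 7*p/3 (g(p) = ((p² + 7*p) + 10)/3 = (10 + p² + 7*p)/3 = 10/3 + p²/3 + 7*p/3)
t(c, C) = c + c*(-63 + C) (t(c, C) = c*(-63 + C) + c = c + c*(-63 + C))
-20598 - t(154, g(-13)) = -20598 - 154*(-62 + (10/3 + (⅓)*(-13)² + (7/3)*(-13))) = -20598 - 154*(-62 + (10/3 + (⅓)*169 - 91/3)) = -20598 - 154*(-62 + (10/3 + 169/3 - 91/3)) = -20598 - 154*(-62 + 88/3) = -20598 - 154*(-98)/3 = -20598 - 1*(-15092/3) = -20598 + 15092/3 = -46702/3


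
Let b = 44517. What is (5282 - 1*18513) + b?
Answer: 31286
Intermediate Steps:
(5282 - 1*18513) + b = (5282 - 1*18513) + 44517 = (5282 - 18513) + 44517 = -13231 + 44517 = 31286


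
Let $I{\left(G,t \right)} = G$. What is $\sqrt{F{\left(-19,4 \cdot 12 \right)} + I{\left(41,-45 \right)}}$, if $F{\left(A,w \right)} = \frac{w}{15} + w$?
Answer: $\frac{\sqrt{2305}}{5} \approx 9.6021$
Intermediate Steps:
$F{\left(A,w \right)} = \frac{16 w}{15}$ ($F{\left(A,w \right)} = w \frac{1}{15} + w = \frac{w}{15} + w = \frac{16 w}{15}$)
$\sqrt{F{\left(-19,4 \cdot 12 \right)} + I{\left(41,-45 \right)}} = \sqrt{\frac{16 \cdot 4 \cdot 12}{15} + 41} = \sqrt{\frac{16}{15} \cdot 48 + 41} = \sqrt{\frac{256}{5} + 41} = \sqrt{\frac{461}{5}} = \frac{\sqrt{2305}}{5}$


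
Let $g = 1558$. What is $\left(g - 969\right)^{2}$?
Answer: $346921$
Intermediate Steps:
$\left(g - 969\right)^{2} = \left(1558 - 969\right)^{2} = 589^{2} = 346921$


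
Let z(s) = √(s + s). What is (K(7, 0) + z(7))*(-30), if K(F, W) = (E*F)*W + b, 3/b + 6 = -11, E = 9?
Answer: 90/17 - 30*√14 ≈ -106.96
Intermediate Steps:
b = -3/17 (b = 3/(-6 - 11) = 3/(-17) = 3*(-1/17) = -3/17 ≈ -0.17647)
z(s) = √2*√s (z(s) = √(2*s) = √2*√s)
K(F, W) = -3/17 + 9*F*W (K(F, W) = (9*F)*W - 3/17 = 9*F*W - 3/17 = -3/17 + 9*F*W)
(K(7, 0) + z(7))*(-30) = ((-3/17 + 9*7*0) + √2*√7)*(-30) = ((-3/17 + 0) + √14)*(-30) = (-3/17 + √14)*(-30) = 90/17 - 30*√14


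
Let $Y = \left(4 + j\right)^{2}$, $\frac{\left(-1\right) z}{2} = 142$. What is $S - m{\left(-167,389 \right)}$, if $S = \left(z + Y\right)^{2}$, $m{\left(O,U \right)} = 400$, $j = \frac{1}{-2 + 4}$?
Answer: $\frac{1106625}{16} \approx 69164.0$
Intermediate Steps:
$z = -284$ ($z = \left(-2\right) 142 = -284$)
$j = \frac{1}{2} \approx 0.5$
$Y = \frac{81}{4}$ ($Y = \left(4 + \frac{1}{2}\right)^{2} = \left(\frac{9}{2}\right)^{2} = \frac{81}{4} \approx 20.25$)
$S = \frac{1113025}{16}$ ($S = \left(-284 + \frac{81}{4}\right)^{2} = \left(- \frac{1055}{4}\right)^{2} = \frac{1113025}{16} \approx 69564.0$)
$S - m{\left(-167,389 \right)} = \frac{1113025}{16} - 400 = \frac{1106625}{16}$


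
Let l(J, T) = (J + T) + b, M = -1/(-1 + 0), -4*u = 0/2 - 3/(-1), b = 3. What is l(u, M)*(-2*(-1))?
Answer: 13/2 ≈ 6.5000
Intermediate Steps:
u = -¾ (u = -(0/2 - 3/(-1))/4 = -(0*(½) - 3*(-1))/4 = -(0 + 3)/4 = -¼*3 = -¾ ≈ -0.75000)
M = 1 (M = -1/(-1) = -1*(-1) = 1)
l(J, T) = 3 + J + T (l(J, T) = (J + T) + 3 = 3 + J + T)
l(u, M)*(-2*(-1)) = (3 - ¾ + 1)*(-2*(-1)) = (13/4)*2 = 13/2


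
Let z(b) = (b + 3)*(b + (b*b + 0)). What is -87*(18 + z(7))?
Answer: -50286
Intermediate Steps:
z(b) = (3 + b)*(b + b²) (z(b) = (3 + b)*(b + (b² + 0)) = (3 + b)*(b + b²))
-87*(18 + z(7)) = -87*(18 + 7*(3 + 7² + 4*7)) = -87*(18 + 7*(3 + 49 + 28)) = -87*(18 + 7*80) = -87*(18 + 560) = -87*578 = -50286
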